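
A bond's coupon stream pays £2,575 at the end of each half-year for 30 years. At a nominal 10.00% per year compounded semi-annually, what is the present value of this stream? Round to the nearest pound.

With 2 periods per year: i = 0.05, n = 60.
PV = 2575 × [1 − (1+0.05)^(−60)] / 0.05 = 2575 × 18.929290 = 48,742.9205

£48,743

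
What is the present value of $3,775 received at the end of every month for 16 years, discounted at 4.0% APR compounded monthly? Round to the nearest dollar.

$534,705

i = 0.04/12 = 0.00333333 per month; n = 16·12 = 192.
Annuity factor a(192|0.00333333) = 141.643824; PV = 3775 × 141.643824 = 534,705.4341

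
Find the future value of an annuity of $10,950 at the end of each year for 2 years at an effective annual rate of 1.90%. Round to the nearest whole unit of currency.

$22,108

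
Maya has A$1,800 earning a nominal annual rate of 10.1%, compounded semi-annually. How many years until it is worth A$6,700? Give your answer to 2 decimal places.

13.34 years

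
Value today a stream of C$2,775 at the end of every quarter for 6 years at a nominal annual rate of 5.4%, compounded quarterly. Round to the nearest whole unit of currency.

i = 0.054/4 = 0.0135 per quarter; n = 6·4 = 24.
Annuity factor a(24|0.0135) = 20.383734; PV = 2775 × 20.383734 = 56,564.8605

C$56,565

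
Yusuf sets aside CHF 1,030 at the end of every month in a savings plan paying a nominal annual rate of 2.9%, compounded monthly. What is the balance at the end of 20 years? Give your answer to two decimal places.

CHF 334,482.55

With 12 periods per year: i = 0.00241667, n = 240.
FV = PMT · [(1+i)^n − 1] / i = 1030 · 324.740344 = 334,482.5547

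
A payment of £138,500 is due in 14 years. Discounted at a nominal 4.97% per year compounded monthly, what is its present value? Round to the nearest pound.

£69,166

i = 0.0497/12 = 0.00414167 per month; n = 14·12 = 168.
PV = 138,500 / (1 + 0.00414167)^168 = 138,500 / 2.002433 = 69,165.8501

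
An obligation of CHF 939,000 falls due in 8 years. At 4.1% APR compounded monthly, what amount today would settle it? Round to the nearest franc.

CHF 676,799

i = 0.041/12 = 0.00341667 per month; n = 8·12 = 96.
PV = FV·(1+i)^(−n) = 939,000 × 0.720766 = 676,799.1413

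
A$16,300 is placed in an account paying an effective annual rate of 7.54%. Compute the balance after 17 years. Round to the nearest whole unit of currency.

FV = PV·(1+i)^n = 16,300 × 3.441047 = 56,089.0586

A$56,089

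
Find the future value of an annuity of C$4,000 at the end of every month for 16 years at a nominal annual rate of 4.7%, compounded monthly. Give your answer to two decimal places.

Periodic rate i = 0.047/12 = 0.00391667; n = 16 × 12 = 192 periods.
Accumulation factor s(192|0.00391667) = 285.478671; FV = 4000 × 285.478671 = 1,141,914.6859

C$1,141,914.69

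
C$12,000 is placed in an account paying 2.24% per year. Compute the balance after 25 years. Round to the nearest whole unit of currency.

FV = PV·(1+i)^n = 12,000 × 1.739887 = 20,878.6429

C$20,879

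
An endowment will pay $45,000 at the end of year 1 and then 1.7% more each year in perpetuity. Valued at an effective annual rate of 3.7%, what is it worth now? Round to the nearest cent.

PV = PMT / (i − g) = 45000 / (0.037 − 0.017) = 45000 / 0.020000 = 2,250,000.0000

$2,250,000.00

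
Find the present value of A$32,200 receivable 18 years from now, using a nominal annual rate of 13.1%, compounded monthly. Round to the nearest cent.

i = 0.131/12 = 0.0109167 per month; n = 18·12 = 216.
PV = 32,200 / (1 + 0.0109167)^216 = 32,200 / 10.435591 = 3,085.5943

A$3,085.59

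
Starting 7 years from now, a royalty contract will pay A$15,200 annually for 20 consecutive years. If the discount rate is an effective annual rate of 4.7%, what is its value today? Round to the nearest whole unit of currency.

A$147,529

PV at t=6 (ordinary 20-year annuity): 15200 × a(20|0.047) = 15200 × 12.785407 = 194,338.1823
PV₀ = 194,338.1823 / (1+0.047)^6 = 194,338.1823 / 1.317286 = 147,529.2200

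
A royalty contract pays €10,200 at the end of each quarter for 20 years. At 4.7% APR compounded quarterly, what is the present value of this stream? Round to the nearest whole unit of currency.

i = 0.047/4 = 0.01175 per quarter; n = 20·4 = 80.
PV = 10200 × [1 − (1+0.01175)^(−80)] / 0.01175 = 10200 × 51.678791 = 527,123.6715

€527,124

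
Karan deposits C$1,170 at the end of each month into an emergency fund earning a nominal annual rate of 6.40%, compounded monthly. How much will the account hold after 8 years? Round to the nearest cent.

C$146,181.96

With 12 periods per year: i = 0.00533333, n = 96.
FV = PMT · [(1+i)^n − 1] / i = 1170 · 124.941842 = 146,181.9555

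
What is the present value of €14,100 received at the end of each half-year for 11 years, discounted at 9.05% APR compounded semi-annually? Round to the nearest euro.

€193,908

i = 0.0905/2 = 0.04525 per half-year; n = 11·2 = 22.
PV = 14100 × [1 − (1+0.04525)^(−22)] / 0.04525 = 14100 × 13.752311 = 193,907.5788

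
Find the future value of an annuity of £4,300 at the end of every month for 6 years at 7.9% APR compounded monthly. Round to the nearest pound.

i = 0.079/12 = 0.00658333 per month; n = 6·12 = 72.
FV = 4300 × [(1+0.00658333)^72 − 1] / 0.00658333 = 4300 × 91.733692 = 394,454.8767

£394,455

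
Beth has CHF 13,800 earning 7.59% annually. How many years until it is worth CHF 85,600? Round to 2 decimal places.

24.95 years

(1+i)^n = 85600/13800 = 6.20290, so n = ln 6.20290 / ln 1.0759 = 24.9464 years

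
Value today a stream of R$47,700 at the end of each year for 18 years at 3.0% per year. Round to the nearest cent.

PV = PMT · [1 − (1+i)^(−n)] / i = 47700 · 13.753513 = 656,042.5739

R$656,042.57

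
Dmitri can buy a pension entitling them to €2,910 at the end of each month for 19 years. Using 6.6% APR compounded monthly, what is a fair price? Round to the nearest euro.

€377,589

With 12 periods per year: i = 0.0055, n = 228.
PV = 2910 × [1 − (1+0.0055)^(−228)] / 0.0055 = 2910 × 129.755777 = 377,589.3107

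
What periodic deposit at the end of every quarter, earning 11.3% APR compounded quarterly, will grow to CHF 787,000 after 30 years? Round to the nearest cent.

CHF 814.27

With 4 periods per year: i = 0.02825, n = 120.
FV-annuity factor = 966.509505; PMT = 787000 / 966.509505 = 814.2703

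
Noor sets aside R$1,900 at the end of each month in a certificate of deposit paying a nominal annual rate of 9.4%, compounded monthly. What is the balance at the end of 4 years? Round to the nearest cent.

R$110,195.55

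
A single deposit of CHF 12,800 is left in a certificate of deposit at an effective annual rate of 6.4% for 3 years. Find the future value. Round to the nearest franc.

FV = PV·(1+i)^n = 12,800 × 1.204550 = 15,418.2418

CHF 15,418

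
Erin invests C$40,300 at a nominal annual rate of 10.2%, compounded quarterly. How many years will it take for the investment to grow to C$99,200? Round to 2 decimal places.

Periodic rate i = 0.102/4 = 0.0255.
n = ln(99200/40300) / ln(1+0.0255) = ln(2.46154) / 0.025180 = 35.7735 quarters
= 35.7735/4 years

8.94 years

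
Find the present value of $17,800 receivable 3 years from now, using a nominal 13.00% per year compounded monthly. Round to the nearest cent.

$12,076.92

i = 0.13/12 = 0.0108333 per month; n = 3·12 = 36.
PV = FV·(1+i)^(−n) = 17,800 × 0.678478 = 12,076.9155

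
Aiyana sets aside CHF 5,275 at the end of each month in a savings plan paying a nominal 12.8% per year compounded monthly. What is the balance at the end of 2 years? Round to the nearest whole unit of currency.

CHF 143,415

i = 0.128/12 = 0.0106667 per month; n = 2·12 = 24.
Accumulation factor s(24|0.0106667) = 27.187752; FV = 5275 × 27.187752 = 143,415.3896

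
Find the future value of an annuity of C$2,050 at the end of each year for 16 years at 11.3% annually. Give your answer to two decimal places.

FV = PMT · [(1+i)^n − 1] / i = 2050 · 40.223621 = 82,458.4224

C$82,458.42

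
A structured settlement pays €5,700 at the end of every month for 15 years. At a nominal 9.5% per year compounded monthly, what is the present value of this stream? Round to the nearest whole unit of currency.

€545,860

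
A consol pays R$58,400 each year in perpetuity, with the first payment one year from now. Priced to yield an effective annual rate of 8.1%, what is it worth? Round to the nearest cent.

R$720,987.65

PV = PMT / i = 58400 / 0.081 = 720,987.6543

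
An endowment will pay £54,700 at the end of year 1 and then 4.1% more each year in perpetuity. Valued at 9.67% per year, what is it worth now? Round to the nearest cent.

£982,046.68

PV = PMT / (i − g) = 54700 / (0.0967 − 0.041) = 54700 / 0.055700 = 982,046.6786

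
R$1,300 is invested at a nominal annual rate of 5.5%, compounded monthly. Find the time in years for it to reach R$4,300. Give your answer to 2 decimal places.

21.80 years

Periodic rate i = 0.055/12 = 0.00458333.
n = ln(4300/1300) / ln(1+0.00458333) = ln(3.30769) / 0.004573 = 261.5978 months
= 261.5978/12 years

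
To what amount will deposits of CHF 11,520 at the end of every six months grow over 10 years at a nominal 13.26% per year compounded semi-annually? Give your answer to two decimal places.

CHF 453,619.24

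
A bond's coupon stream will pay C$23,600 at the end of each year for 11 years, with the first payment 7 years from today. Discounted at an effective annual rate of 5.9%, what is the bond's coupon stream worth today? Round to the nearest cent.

PV at t=6 (ordinary 11-year annuity): 23600 × a(11|0.059) = 23600 × 7.927368 = 187,085.8965
PV₀ = 187,085.8965 / (1+0.059)^6 = 187,085.8965 / 1.410509 = 132,637.1828

C$132,637.18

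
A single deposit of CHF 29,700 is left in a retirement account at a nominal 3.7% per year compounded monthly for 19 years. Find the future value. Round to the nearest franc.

CHF 59,923

Periodic rate i = 0.037/12 = 0.00308333; n = 19 × 12 = 228 periods.
29,700 × (1+0.00308333)^228 = 29,700 × 2.017620 = 59,923.3039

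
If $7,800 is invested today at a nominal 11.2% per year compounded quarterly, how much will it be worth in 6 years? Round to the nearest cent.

Periodic rate i = 0.112/4 = 0.028; n = 6 × 4 = 24 periods.
FV = PV·(1+i)^n = 7,800 × 1.940148 = 15,133.1506

$15,133.15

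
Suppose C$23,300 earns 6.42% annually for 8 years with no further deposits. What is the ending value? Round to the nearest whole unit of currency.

C$38,330

23,300 × (1+0.0642)^8 = 23,300 × 1.645076 = 38,330.2770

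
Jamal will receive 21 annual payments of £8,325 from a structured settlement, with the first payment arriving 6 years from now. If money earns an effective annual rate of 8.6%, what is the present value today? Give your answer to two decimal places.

Value one period before first payment (t=5): 8325 × [1 − (1+0.086)^(−21)] / 0.086 = 8325 × 9.571660 = 79,684.0718
PV₀ = 79,684.0718 / (1+0.086)^5 = 79,684.0718 / 1.510599 = 52,749.9912

£52,749.99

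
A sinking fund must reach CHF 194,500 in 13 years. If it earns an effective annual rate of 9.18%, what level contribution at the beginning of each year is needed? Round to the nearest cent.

CHF 7,669.65

PMT = 194500 / ( [(1+0.0918)^13 − 1] / 0.0918 × (1+i) ) = 194500 / 25.359696 = 7,669.6503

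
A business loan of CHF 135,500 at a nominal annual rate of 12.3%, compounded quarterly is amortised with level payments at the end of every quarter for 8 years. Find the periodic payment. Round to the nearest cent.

CHF 6,713.82

i = 0.123/4 = 0.03075 per quarter; n = 8·4 = 32.
PMT = 135500 / ( [1 − (1+0.03075)^(−32)] / 0.03075 ) = 135500 / 20.182236 = 6,713.8248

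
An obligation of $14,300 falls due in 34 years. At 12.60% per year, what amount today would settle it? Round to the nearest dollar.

PV = FV·(1+i)^(−n) = 14,300 × 0.017689 = 252.9477

$253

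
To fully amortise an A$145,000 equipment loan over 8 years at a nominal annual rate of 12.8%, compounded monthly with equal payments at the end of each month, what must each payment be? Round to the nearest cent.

A$2,420.86

i = 0.128/12 = 0.0106667 per month; n = 8·12 = 96.
PMT = 145000 / ( [1 − (1+0.0106667)^(−96)] / 0.0106667 ) = 145000 / 59.896091 = 2,420.8591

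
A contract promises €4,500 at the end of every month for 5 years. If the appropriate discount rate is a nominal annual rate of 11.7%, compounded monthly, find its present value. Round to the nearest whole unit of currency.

€203,683

Periodic rate i = 0.117/12 = 0.00975; n = 5 × 12 = 60 periods.
PV = PMT · [1 − (1+i)^(−n)] / i = 4500 · 45.262908 = 203,683.0872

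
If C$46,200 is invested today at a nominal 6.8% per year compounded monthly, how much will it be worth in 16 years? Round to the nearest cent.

i = 0.068/12 = 0.00566667 per month; n = 16·12 = 192.
46,200 × (1+0.00566667)^192 = 46,200 × 2.959229 = 136,716.4028

C$136,716.40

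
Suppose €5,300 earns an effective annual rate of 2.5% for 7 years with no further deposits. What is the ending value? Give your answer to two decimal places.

€6,300.03

5,300 × (1+0.025)^7 = 5,300 × 1.188686 = 6,300.0345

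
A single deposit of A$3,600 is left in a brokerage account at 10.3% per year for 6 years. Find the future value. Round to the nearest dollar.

A$6,483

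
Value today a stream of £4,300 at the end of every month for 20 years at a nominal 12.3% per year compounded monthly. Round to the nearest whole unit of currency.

£383,220

Periodic rate i = 0.123/12 = 0.01025; n = 20 × 12 = 240 periods.
Annuity factor a(240|0.01025) = 89.120830; PV = 4300 × 89.120830 = 383,219.5683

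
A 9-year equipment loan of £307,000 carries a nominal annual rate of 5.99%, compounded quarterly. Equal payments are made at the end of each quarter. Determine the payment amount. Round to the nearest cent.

£11,094.17

With 4 periods per year: i = 0.014975, n = 36.
Annuity-PV factor = 27.672202; PMT = 307000 / 27.672202 = 11,094.1658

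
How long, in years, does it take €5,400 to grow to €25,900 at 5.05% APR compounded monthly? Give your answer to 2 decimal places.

31.11 years

Periodic rate i = 0.0505/12 = 0.00420833.
n = ln(25900/5400) / ln(1+0.00420833) = ln(4.79630) / 0.004200 = 373.3404 months
= 373.3404/12 years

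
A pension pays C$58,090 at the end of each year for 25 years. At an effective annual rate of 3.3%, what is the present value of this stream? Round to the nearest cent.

PV = PMT · [1 − (1+i)^(−n)] / i = 58090 · 16.845108 = 978,532.3139

C$978,532.31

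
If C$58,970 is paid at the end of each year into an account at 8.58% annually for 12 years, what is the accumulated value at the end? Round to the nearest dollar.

C$1,158,322

Accumulation factor s(12|0.0858) = 19.642568; FV = 58970 × 19.642568 = 1,158,322.2629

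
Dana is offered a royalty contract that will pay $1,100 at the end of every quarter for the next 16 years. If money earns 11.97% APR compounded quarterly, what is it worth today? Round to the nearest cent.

$31,189.27

With 4 periods per year: i = 0.029925, n = 64.
Annuity factor a(64|0.029925) = 28.353881; PV = 1100 × 28.353881 = 31,189.2695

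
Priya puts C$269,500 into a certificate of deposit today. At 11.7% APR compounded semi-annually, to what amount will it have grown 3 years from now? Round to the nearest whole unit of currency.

C$379,056

With 2 periods per year: i = 0.0585, n = 6.
FV = PV·(1+i)^n = 269,500 × 1.406518 = 379,056.4960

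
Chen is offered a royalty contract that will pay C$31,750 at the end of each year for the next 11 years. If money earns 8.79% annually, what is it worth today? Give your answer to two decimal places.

PV = PMT · [1 − (1+i)^(−n)] / i = 31750 · 6.873249 = 218,225.6467

C$218,225.65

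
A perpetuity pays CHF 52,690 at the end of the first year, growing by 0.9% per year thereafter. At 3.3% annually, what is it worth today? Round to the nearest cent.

CHF 2,195,416.67

PV = PMT / (i − g) = 52690 / (0.033 − 0.009) = 52690 / 0.024000 = 2,195,416.6667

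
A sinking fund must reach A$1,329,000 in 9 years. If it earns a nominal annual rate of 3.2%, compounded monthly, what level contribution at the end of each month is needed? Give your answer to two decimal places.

A$10,634.78

With 12 periods per year: i = 0.00266667, n = 108.
PMT = 1.329e+06 / ( [(1+0.00266667)^108 − 1] / 0.00266667 ) = 1.329e+06 / 124.967305 = 10,634.7816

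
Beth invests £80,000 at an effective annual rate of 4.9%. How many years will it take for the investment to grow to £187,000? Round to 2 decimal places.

n = ln(187000/80000) / ln(1+0.049) = ln(2.33750) / 0.047837 = 17.7494 years

17.75 years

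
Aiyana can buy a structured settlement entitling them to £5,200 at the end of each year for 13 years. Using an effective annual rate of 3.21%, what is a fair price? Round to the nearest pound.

£54,566

PV = 5200 × [1 − (1+0.0321)^(−13)] / 0.0321 = 5200 × 10.493526 = 54,566.3369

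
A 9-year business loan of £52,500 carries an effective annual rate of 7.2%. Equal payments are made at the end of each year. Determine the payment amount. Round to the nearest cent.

PMT = 52500 / ( [1 − (1+0.072)^(−9)] / 0.072 ) = 52500 / 6.460161 = 8,126.7321

£8,126.73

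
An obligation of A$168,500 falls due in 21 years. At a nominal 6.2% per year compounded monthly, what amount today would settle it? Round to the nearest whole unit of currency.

A$45,984

Periodic rate i = 0.062/12 = 0.00516667; n = 21 × 12 = 252 periods.
PV = FV·(1+i)^(−n) = 168,500 × 0.272900 = 45,983.7333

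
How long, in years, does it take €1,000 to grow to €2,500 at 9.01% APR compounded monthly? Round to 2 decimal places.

Periodic rate i = 0.0901/12 = 0.00750833.
(1+i)^n = 2500/1000 = 2.50000, so n = ln 2.50000 / ln 1.00751 = 122.4941 months
= 122.4941/12 years

10.21 years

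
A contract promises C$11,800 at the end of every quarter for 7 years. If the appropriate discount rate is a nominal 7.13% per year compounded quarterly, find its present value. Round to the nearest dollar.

i = 0.0713/4 = 0.017825 per quarter; n = 7·4 = 28.
Annuity factor a(28|0.017825) = 21.893329; PV = 11800 × 21.893329 = 258,341.2845

C$258,341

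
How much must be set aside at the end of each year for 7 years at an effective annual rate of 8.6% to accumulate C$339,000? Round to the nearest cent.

C$37,300.69

FV-annuity factor = 9.088304; PMT = 339000 / 9.088304 = 37,300.6888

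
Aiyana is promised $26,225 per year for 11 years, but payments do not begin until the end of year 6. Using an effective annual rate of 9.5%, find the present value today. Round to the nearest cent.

PV at t=5 (ordinary 11-year annuity): 26225 × a(11|0.095) = 26225 × 6.647304 = 174,325.5511
Discount back 5 years: 174,325.5511 × (1+0.095)^(−5) = 174,325.5511 × 0.635228 = 110,736.4128

$110,736.41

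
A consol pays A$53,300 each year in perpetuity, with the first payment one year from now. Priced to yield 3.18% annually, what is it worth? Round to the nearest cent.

A$1,676,100.63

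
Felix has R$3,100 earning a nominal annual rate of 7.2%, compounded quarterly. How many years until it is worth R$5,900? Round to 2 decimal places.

9.02 years

Periodic rate i = 0.072/4 = 0.018.
n = ln(5900/3100) / ln(1+0.018) = ln(1.90323) / 0.017840 = 36.0736 quarters
= 36.0736/4 years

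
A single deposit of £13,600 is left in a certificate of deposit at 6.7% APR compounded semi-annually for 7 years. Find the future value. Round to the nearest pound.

Periodic rate i = 0.067/2 = 0.0335; n = 7 × 2 = 14 periods.
FV = PV·(1+i)^n = 13,600 × 1.586159 = 21,571.7631

£21,572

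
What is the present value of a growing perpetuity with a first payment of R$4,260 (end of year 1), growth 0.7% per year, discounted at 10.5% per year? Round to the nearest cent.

PV = PMT / (i − g) = 4260 / (0.105 − 0.007) = 4260 / 0.098000 = 43,469.3878

R$43,469.39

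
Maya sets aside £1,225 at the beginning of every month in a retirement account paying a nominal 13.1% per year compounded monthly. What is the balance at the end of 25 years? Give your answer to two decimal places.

£2,833,481.62

With 12 periods per year: i = 0.0109167, n = 300.
FV = PMT · [(1+i)^n − 1] / i × (1+i) = 1225 · 2313.046224 = 2,833,481.6240
Payments are at the start of each period, so multiply by (1+i).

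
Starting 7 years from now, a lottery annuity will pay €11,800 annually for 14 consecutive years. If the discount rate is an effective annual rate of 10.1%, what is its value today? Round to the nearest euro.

PV at t=6 (ordinary 14-year annuity): 11800 × a(14|0.101) = 11800 × 7.326708 = 86,455.1527
PV₀ = 86,455.1527 / (1+0.101)^6 = 86,455.1527 / 1.781246 = 48,536.3338

€48,536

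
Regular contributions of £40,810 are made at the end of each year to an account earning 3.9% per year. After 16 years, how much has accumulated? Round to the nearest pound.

FV = PMT · [(1+i)^n − 1] / i = 40810 · 21.650590 = 883,560.5897

£883,561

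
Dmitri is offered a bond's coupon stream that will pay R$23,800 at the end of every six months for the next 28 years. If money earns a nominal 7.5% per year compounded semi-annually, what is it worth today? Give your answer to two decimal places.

i = 0.075/2 = 0.0375 per half-year; n = 28·2 = 56.
PV = 23800 × [1 − (1+0.0375)^(−56)] / 0.0375 = 23800 × 23.273268 = 553,903.7885

R$553,903.79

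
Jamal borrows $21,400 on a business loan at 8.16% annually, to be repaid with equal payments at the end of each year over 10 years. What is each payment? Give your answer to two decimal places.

Annuity-PV factor = 6.661925; PMT = 21400 / 6.661925 = 3,212.2849

$3,212.28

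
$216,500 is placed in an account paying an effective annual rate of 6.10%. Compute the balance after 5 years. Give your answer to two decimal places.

$291,095.05

FV = PV·(1+i)^n = 216,500 × 1.344550 = 291,095.0498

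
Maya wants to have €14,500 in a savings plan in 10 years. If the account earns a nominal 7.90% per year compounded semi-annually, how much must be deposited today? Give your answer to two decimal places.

€6,681.56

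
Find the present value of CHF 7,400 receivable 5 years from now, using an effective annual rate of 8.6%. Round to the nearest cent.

CHF 4,898.72

PV = FV·(1+i)^(−n) = 7,400 × 0.661989 = 4,898.7197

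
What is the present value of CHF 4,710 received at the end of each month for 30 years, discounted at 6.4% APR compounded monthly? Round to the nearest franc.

CHF 752,990

With 12 periods per year: i = 0.00533333, n = 360.
PV = 4710 × [1 − (1+0.00533333)^(−360)] / 0.00533333 = 4710 × 159.870592 = 752,990.4882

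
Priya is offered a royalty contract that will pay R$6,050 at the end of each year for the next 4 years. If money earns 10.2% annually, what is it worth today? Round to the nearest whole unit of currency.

R$19,095

Annuity factor a(4|0.102) = 3.156190; PV = 6050 × 3.156190 = 19,094.9518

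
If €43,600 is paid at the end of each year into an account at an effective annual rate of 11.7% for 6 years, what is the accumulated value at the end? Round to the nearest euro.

€351,152

FV = 43600 × [(1+0.117)^6 − 1] / 0.117 = 43600 × 8.053950 = 351,152.2397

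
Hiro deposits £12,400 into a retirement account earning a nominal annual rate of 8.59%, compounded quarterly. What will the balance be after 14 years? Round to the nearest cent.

£40,754.47

With 4 periods per year: i = 0.021475, n = 56.
12,400 × (1+0.021475)^56 = 12,400 × 3.286651 = 40,754.4688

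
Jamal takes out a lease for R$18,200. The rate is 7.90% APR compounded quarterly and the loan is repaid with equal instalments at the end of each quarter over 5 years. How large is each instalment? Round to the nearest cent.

Periodic rate i = 0.079/4 = 0.01975; n = 5 × 4 = 20 periods.
PMT = 18200 / ( [1 − (1+0.01975)^(−20)] / 0.01975 ) = 18200 / 16.390951 = 1,110.3688

R$1,110.37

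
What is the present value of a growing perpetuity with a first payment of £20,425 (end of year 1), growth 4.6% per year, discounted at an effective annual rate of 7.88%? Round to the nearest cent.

£622,713.41

PV = PMT / (i − g) = 20425 / (0.0788 − 0.046) = 20425 / 0.032800 = 622,713.4146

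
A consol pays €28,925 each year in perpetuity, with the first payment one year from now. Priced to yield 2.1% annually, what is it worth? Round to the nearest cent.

€1,377,380.95

PV = C/r = 28925/0.021 = 1,377,380.9524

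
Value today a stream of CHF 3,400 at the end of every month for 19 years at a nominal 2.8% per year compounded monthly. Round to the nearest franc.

i = 0.028/12 = 0.00233333 per month; n = 19·12 = 228.
PV = 3400 × [1 − (1+0.00233333)^(−228)] / 0.00233333 = 3400 × 176.660108 = 600,644.3686

CHF 600,644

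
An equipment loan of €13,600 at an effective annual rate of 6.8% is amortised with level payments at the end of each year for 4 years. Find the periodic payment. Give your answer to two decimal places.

€3,996.99

Annuity-PV factor = 3.402561; PMT = 13600 / 3.402561 = 3,996.9894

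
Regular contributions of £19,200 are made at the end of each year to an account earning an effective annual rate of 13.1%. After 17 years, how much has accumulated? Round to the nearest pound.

£1,041,648

FV = 19200 × [(1+0.131)^17 − 1] / 0.131 = 19200 × 54.252494 = 1,041,647.8879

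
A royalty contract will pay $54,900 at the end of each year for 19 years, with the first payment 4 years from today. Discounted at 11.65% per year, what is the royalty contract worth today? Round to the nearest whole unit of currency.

PV at t=3 (ordinary 19-year annuity): 54900 × a(19|0.1165) = 54900 × 7.526001 = 413,177.4735
PV₀ = 413,177.4735 / (1+0.1165)^3 = 413,177.4735 / 1.391798 = 296,865.9950

$296,866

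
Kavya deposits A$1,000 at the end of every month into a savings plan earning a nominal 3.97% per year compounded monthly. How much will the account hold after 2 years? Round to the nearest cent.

A$24,935.64

i = 0.0397/12 = 0.00330833 per month; n = 2·12 = 24.
FV = PMT · [(1+i)^n − 1] / i = 1000 · 24.935643 = 24,935.6427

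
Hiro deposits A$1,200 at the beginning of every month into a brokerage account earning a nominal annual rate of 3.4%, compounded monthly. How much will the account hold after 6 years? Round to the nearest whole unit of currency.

A$95,965

Periodic rate i = 0.034/12 = 0.00283333; n = 6 × 12 = 72 periods.
FV = PMT · [(1+i)^n − 1] / i × (1+i) = 1200 · 79.971052 = 95,965.2628
(Beginning-of-period payments → annuity-due factor ×(1+i).)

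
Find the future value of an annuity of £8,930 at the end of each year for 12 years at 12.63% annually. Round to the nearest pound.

FV = 8930 × [(1+0.1263)^12 − 1] / 0.1263 = 8930 × 25.077156 = 223,939.0002

£223,939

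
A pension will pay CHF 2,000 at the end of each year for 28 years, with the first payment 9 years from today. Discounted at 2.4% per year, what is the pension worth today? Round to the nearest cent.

Value one period before first payment (t=8): 2000 × [1 − (1+0.024)^(−28)] / 0.024 = 2000 × 20.218510 = 40,437.0201
Discount back 8 years: 40,437.0201 × (1+0.024)^(−8) = 40,437.0201 × 0.827181 = 33,448.7190

CHF 33,448.72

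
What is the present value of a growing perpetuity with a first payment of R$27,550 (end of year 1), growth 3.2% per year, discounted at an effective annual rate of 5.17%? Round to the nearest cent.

R$1,398,477.16

PV = D₁/(r − g) = 27550/(0.0517 − 0.032) = 1,398,477.1574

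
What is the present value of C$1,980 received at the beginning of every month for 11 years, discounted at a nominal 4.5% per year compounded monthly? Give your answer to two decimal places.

With 12 periods per year: i = 0.00375, n = 132.
Annuity factor a(132|0.00375) × (1+i) = 104.353727; PV = 1980 × 104.353727 = 206,620.3791
Payments are at the start of each period, so multiply by (1+i).

C$206,620.38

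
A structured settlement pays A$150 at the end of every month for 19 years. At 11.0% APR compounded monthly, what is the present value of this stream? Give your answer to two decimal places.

Periodic rate i = 0.11/12 = 0.00916667; n = 19 × 12 = 228 periods.
Annuity factor a(228|0.00916667) = 95.468685; PV = 150 × 95.468685 = 14,320.3027

A$14,320.30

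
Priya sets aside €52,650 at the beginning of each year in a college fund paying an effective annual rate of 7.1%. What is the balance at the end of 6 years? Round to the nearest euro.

€404,379

Accumulation factor s(6|0.071) × (1+i) = 7.680508; FV = 52650 × 7.680508 = 404,378.7614
(Beginning-of-period payments → annuity-due factor ×(1+i).)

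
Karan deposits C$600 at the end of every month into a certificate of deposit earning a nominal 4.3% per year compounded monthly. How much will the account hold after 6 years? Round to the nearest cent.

Periodic rate i = 0.043/12 = 0.00358333; n = 6 × 12 = 72 periods.
FV = 600 × [(1+0.00358333)^72 − 1] / 0.00358333 = 600 × 81.974532 = 49,184.7193

C$49,184.72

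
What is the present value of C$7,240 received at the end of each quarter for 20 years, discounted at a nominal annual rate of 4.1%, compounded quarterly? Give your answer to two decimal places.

C$393,945.10

With 4 periods per year: i = 0.01025, n = 80.
PV = 7240 × [1 − (1+0.01025)^(−80)] / 0.01025 = 7240 × 54.412306 = 393,945.0986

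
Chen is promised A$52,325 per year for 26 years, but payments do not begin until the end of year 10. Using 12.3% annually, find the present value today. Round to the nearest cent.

PV at t=9 (ordinary 26-year annuity): 52325 × a(26|0.123) = 52325 × 7.731771 = 404,564.9326
Discount back 9 years: 404,564.9326 × (1+0.123)^(−9) = 404,564.9326 × 0.352032 = 142,419.8189

A$142,419.82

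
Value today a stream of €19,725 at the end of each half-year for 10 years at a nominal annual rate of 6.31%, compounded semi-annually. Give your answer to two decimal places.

With 2 periods per year: i = 0.03155, n = 20.
PV = PMT · [1 − (1+i)^(−n)] / i = 19725 · 14.666493 = 289,296.5695

€289,296.57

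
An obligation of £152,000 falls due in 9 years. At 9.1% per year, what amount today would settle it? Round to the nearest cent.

Discount factor = (1+0.091)^(−9) = 0.456643; PV = 152,000 × 0.456643 = 69,409.8063

£69,409.81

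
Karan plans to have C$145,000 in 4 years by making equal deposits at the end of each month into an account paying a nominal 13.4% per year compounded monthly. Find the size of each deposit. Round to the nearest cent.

Periodic rate i = 0.134/12 = 0.0111667; n = 4 × 12 = 48 periods.
PMT = 145000 / ( [(1+0.0111667)^48 − 1] / 0.0111667 ) = 145000 / 63.052559 = 2,299.6688

C$2,299.67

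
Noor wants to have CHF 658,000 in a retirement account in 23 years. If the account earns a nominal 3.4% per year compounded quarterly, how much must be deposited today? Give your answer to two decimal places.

i = 0.034/4 = 0.0085 per quarter; n = 23·4 = 92.
Discount factor = (1+0.0085)^(−92) = 0.459005; PV = 658,000 × 0.459005 = 302,024.9764

CHF 302,024.98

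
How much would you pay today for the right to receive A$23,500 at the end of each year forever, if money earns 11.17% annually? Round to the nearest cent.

PV = PMT / i = 23500 / 0.1117 = 210,384.9597

A$210,384.96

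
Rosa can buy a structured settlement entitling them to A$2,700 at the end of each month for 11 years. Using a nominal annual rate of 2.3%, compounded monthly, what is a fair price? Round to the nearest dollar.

Periodic rate i = 0.023/12 = 0.00191667; n = 11 × 12 = 132 periods.
PV = 2700 × [1 − (1+0.00191667)^(−132)] / 0.00191667 = 2700 × 116.527343 = 314,623.8267

A$314,624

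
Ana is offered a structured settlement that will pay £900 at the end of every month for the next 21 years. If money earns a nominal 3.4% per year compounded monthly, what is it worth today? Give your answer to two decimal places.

£161,944.04

With 12 periods per year: i = 0.00283333, n = 252.
Annuity factor a(252|0.00283333) = 179.937820; PV = 900 × 179.937820 = 161,944.0377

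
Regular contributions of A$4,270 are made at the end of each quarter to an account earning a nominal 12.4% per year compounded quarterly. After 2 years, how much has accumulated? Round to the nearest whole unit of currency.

A$38,105

Periodic rate i = 0.124/4 = 0.031; n = 2 × 4 = 8 periods.
Accumulation factor s(8|0.031) = 8.923954; FV = 4270 × 8.923954 = 38,105.2831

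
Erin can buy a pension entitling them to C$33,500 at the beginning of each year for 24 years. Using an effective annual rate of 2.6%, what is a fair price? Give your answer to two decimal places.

PV = 33500 × [1 − (1+0.026)^(−24)] / 0.026 × (1+i) = 33500 × 18.148893 = 607,987.9258
(annuity-due: payments at period start, so ×(1+i).)

C$607,987.93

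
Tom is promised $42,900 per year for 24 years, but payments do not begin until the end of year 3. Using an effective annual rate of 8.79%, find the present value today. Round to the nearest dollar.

$357,778

PV at t=2 (ordinary 24-year annuity): 42900 × a(24|0.0879) = 42900 × 9.870388 = 423,439.6631
Discount back 2 years: 423,439.6631 × (1+0.0879)^(−2) = 423,439.6631 × 0.844933 = 357,777.9588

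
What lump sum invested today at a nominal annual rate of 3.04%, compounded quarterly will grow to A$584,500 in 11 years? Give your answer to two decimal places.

With 4 periods per year: i = 0.0076, n = 44.
PV = FV·(1+i)^(−n) = 584,500 × 0.716673 = 418,895.3381

A$418,895.34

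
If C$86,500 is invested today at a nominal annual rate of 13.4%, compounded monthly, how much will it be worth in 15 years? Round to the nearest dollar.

Periodic rate i = 0.134/12 = 0.0111667; n = 15 × 12 = 180 periods.
FV = 86,500 × (1 + 0.0111667)^180 = 638,425.3575

C$638,425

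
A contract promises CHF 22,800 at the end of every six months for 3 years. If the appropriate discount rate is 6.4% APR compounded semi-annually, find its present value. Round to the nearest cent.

i = 0.064/2 = 0.032 per half-year; n = 3·2 = 6.
PV = PMT · [1 − (1+i)^(−n)] / i = 22800 · 5.381465 = 122,697.3970

CHF 122,697.40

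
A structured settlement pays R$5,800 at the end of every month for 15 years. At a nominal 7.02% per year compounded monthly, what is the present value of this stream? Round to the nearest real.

R$644,483

With 12 periods per year: i = 0.00585, n = 180.
PV = 5800 × [1 − (1+0.00585)^(−180)] / 0.00585 = 5800 × 111.117681 = 644,482.5474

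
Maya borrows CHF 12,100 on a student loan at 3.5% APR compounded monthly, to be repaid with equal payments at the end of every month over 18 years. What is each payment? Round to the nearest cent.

CHF 75.58

Periodic rate i = 0.035/12 = 0.00291667; n = 18 × 12 = 216 periods.
Annuity-PV factor = 160.086722; PMT = 12100 / 160.086722 = 75.5840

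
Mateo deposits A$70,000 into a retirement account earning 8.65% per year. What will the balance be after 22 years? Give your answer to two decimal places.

FV = PV·(1+i)^n = 70,000 × 6.203747 = 434,262.2863

A$434,262.29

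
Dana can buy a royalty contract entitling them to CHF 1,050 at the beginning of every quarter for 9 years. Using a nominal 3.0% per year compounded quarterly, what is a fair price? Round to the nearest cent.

CHF 33,266.79

i = 0.03/4 = 0.0075 per quarter; n = 9·4 = 36.
PV = PMT · [1 − (1+i)^(−n)] / i × (1+i) = 1050 · 31.682656 = 33,266.7891
(annuity-due: payments at period start, so ×(1+i).)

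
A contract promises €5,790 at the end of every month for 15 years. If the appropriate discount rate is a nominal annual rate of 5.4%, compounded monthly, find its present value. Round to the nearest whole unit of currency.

€713,242

Periodic rate i = 0.054/12 = 0.0045; n = 15 × 12 = 180 periods.
PV = 5790 × [1 − (1+0.0045)^(−180)] / 0.0045 = 5790 × 123.185082 = 713,241.6250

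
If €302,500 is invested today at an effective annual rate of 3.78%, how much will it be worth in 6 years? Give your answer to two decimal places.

302,500 × (1+0.0378)^6 = 302,500 × 1.249344 = 377,926.5276

€377,926.53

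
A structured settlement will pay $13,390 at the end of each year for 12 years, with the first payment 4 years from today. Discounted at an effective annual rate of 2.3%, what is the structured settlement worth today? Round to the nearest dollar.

PV at t=3 (ordinary 12-year annuity): 13390 × a(12|0.023) = 13390 × 10.383095 = 139,029.6447
PV₀ = 139,029.6447 / (1+0.023)^3 = 139,029.6447 / 1.070599 = 129,861.5290

$129,862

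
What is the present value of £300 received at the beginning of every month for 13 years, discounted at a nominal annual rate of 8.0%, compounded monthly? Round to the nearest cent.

£29,233.15

With 12 periods per year: i = 0.00666667, n = 156.
PV = PMT · [1 − (1+i)^(−n)] / i × (1+i) = 300 · 97.443821 = 29,233.1464
(annuity-due: payments at period start, so ×(1+i).)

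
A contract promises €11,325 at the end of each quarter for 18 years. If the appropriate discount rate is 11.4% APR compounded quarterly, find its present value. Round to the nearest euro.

i = 0.114/4 = 0.0285 per quarter; n = 18·4 = 72.
Annuity factor a(72|0.0285) = 30.448490; PV = 11325 × 30.448490 = 344,829.1508

€344,829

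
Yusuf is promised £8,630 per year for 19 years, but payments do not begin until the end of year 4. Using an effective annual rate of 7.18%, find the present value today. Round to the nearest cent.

£71,476.71

Value one period before first payment (t=3): 8630 × [1 − (1+0.0718)^(−19)] / 0.0718 = 8630 × 10.197530 = 88,004.6842
PV₀ = 88,004.6842 / (1+0.0718)^3 = 88,004.6842 / 1.231236 = 71,476.7061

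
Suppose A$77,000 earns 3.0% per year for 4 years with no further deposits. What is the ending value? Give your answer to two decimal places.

FV = PV·(1+i)^n = 77,000 × 1.125509 = 86,664.1784

A$86,664.18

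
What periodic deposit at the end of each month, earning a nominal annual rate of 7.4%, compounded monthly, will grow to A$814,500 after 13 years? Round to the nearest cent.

A$3,121.26

Periodic rate i = 0.074/12 = 0.00616667; n = 13 × 12 = 156 periods.
PMT = 814500 / ( [(1+0.00616667)^156 − 1] / 0.00616667 ) = 814500 / 260.952329 = 3,121.2597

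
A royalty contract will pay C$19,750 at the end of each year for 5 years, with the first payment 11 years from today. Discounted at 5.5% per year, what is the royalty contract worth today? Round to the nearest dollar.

PV at t=10 (ordinary 5-year annuity): 19750 × a(5|0.055) = 19750 × 4.270284 = 84,338.1184
Discount back 10 years: 84,338.1184 × (1+0.055)^(−10) = 84,338.1184 × 0.585431 = 49,374.1135

C$49,374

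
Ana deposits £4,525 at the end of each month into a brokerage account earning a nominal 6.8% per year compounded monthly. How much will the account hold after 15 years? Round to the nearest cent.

£1,409,581.58

i = 0.068/12 = 0.00566667 per month; n = 15·12 = 180.
FV = 4525 × [(1+0.00566667)^180 − 1] / 0.00566667 = 4525 × 311.509741 = 1,409,581.5760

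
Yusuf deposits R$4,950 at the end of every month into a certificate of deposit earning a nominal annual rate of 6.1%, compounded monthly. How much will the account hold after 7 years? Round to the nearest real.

R$517,068

Periodic rate i = 0.061/12 = 0.00508333; n = 7 × 12 = 84 periods.
FV = PMT · [(1+i)^n − 1] / i = 4950 · 104.458190 = 517,068.0397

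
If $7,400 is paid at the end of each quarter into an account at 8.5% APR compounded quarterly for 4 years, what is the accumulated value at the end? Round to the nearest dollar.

$139,277

i = 0.085/4 = 0.02125 per quarter; n = 4·4 = 16.
FV = PMT · [(1+i)^n − 1] / i = 7400 · 18.821266 = 139,277.3657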